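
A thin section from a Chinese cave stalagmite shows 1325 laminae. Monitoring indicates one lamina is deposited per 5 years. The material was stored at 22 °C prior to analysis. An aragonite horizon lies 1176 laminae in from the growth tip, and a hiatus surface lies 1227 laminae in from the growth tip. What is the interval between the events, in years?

255 years

1227 − 1176 = 51 laminae lie between the two events.
Multiplying by 5 years per lamina: 51 × 5 = 255 years.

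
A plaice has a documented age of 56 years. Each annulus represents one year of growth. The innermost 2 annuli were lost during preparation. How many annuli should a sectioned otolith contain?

54 annuli

One annulus per year gives 56 annuli over 56 years.
Subtracting the 2 annuli not captured gives 56 − 2 = 54 annuli in the record.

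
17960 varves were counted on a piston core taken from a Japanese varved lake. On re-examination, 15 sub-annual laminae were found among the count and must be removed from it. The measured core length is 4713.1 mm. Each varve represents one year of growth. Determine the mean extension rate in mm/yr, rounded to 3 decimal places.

0.263 mm/yr

Correcting the raw count gives 17960 − 15 = 17945 true varves.
Mean rate = 4713.1 mm / 17945 years ≈ 0.263 mm/yr.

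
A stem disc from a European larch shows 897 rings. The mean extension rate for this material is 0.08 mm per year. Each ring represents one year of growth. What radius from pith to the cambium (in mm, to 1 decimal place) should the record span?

The record spans 897 years at 0.08 mm per year.
Predicted length = 0.08 mm/year × 897 years = 71.8 mm.

71.8 mm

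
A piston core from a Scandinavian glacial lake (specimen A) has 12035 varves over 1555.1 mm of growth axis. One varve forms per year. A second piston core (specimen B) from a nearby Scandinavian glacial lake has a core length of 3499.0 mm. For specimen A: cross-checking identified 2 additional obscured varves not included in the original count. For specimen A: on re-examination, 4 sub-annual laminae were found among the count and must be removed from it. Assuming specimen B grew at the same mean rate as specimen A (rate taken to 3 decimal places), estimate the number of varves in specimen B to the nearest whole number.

Specimen A: after corrections the count is 12035 − 4 + 2 = 12033 varves.
A: 1555.1 mm over 12033 years gives 1555.1 / 12033 ≈ 0.129 mm per year.
Specimen B: 3499.0 mm / 0.129 mm per year = 27124.03 years ≈ 27124 varves.

27124 varves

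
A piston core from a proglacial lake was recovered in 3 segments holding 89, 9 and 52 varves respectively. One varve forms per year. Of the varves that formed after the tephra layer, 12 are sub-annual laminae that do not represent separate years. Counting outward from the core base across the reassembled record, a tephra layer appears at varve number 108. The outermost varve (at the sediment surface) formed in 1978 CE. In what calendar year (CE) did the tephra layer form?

1948 CE

Total varves = 89 + 9 + 52 = 150.
150 − 108 = 42 varves lie beyond the tephra layer toward the sediment surface.
42 − 12 false = 30 true varves after the tephra layer.
1978 − 30 = 1948 CE.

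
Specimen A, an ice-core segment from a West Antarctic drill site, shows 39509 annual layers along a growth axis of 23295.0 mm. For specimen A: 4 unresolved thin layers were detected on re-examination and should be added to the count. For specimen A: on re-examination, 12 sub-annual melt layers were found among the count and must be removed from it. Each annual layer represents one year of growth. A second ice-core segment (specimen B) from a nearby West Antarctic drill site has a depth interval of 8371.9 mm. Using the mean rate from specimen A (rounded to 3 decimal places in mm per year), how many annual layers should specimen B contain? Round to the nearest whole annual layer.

Specimen A: correcting the raw count gives 39509 − 12 + 4 = 39501 true annual layers.
A: Mean rate = 23295.0 mm / 39501 years ≈ 0.590 mm/yr.
B spans 8371.9 / 0.590 = 14189.66 years ≈ 14190 annual layers.

14190 annual layers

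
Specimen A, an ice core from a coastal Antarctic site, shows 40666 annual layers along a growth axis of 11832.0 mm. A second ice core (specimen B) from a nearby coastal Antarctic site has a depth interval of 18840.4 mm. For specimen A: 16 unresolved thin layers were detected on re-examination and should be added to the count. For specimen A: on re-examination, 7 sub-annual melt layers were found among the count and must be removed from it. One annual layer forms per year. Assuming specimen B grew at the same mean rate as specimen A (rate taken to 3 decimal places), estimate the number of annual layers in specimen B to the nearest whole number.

Specimen A: after corrections the count is 40666 − 7 + 16 = 40675 annual layers.
A: Mean rate = 11832.0 mm / 40675 years ≈ 0.291 mm per year.
B spans 18840.4 / 0.291 = 64743.64 years ≈ 64744 annual layers.

64744 annual layers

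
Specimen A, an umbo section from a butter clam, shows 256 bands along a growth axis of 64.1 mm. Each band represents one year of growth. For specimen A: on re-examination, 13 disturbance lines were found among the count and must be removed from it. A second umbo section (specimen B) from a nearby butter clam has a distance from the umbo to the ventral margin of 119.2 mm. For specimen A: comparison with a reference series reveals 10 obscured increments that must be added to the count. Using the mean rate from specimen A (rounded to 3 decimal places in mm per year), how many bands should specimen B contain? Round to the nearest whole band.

Specimen A: correcting the raw count gives 256 − 13 + 10 = 253 true bands.
A: 64.1 mm over 253 years gives 64.1 / 253 ≈ 0.253 mm/year.
For B, 119.2 / 0.253 = 471.15 years ≈ 471 bands.

471 bands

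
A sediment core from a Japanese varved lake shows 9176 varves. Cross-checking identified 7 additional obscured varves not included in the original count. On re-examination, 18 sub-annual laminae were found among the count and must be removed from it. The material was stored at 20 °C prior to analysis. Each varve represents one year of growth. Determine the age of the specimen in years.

9165 yr

After corrections the count is 9176 − 18 + 7 = 9165 varves.
With a one-to-one varve periodicity this is 9165 years.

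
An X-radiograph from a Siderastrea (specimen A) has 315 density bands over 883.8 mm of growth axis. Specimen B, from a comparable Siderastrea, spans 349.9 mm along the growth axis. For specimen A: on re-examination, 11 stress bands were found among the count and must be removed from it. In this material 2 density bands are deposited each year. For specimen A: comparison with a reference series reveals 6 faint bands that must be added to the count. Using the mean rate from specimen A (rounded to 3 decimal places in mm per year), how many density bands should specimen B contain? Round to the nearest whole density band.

Specimen A: correcting the raw count gives 315 − 11 + 6 = 310 true density bands.
Specimen A: with 2 density bands per year, 310 / 2 = 155 years.
A: 883.8 mm over 155 years gives 883.8 / 155 ≈ 5.702 mm/year.
Specimen B: 349.9 mm / 5.702 mm per year = 61.36 years; at 2 density bands per year that is 61.36 × 2 ≈ 123 density bands.

123 density bands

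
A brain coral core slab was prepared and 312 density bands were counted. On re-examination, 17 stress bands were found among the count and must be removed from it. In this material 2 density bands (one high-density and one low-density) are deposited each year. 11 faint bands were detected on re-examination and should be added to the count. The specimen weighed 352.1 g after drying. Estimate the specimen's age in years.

153 years

After corrections the count is 312 − 17 + 11 = 306 density bands.
With 2 density bands per year, 306 / 2 = 153 years.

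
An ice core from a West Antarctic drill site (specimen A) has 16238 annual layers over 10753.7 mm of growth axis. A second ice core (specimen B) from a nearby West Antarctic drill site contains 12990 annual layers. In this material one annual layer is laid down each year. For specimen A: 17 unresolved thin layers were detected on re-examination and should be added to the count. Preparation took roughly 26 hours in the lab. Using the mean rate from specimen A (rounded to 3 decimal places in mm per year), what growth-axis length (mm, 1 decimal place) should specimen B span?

Specimen A: adjusted count: 16238 + 17 = 16255 annual layers.
A: Mean rate = 10753.7 mm / 16255 years ≈ 0.662 mm/yr.
B's length ≈ 0.662 × 12990 = 8599.4 mm.

8599.4 mm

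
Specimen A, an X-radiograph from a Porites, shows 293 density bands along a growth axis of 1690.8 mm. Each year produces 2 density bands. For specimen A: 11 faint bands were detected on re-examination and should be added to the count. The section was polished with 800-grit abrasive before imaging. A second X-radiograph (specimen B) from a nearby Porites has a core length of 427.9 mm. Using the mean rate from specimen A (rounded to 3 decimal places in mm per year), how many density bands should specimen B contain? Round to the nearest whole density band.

77 density bands

Specimen A: true density band count = 293 + 11 = 304.
Specimen A: 304 density bands at 2 per year is 304 / 2 = 152 years.
A: Mean rate = 1690.8 mm / 152 years ≈ 11.124 mm/yr.
B spans 427.9 / 11.124 = 38.47 years; at 2 density bands per year that is 38.47 × 2 ≈ 77 density bands.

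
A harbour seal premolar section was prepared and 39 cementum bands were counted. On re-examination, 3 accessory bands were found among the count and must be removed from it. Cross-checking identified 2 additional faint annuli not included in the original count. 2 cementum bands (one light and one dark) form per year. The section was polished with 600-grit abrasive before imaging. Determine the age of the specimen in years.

Correcting the raw count gives 39 − 3 + 2 = 38 true cementum bands.
38 cementum bands at 2 per year is 38 / 2 = 19 years.

19 yr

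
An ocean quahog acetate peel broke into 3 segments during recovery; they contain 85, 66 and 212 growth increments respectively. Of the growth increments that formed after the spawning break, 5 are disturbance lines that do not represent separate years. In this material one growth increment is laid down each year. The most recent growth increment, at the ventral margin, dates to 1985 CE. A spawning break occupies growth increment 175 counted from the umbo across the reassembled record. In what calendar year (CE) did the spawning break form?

Total growth increments = 85 + 66 + 212 = 363.
The spawning break sits at growth increment 175 from the umbo, so 363 − 175 = 188 growth increments formed after it.
188 − 5 false = 183 true growth increments after the spawning break.
The growth increment at the ventral margin is 1985 CE, so the spawning break dates to 1985 − 183 = 1802 CE.

1802 CE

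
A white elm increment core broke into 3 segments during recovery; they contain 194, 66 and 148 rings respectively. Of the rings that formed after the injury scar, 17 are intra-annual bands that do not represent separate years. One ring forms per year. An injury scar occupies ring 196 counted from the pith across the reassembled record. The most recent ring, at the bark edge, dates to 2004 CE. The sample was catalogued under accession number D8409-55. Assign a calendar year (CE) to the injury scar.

Total rings = 194 + 66 + 148 = 408.
408 − 196 = 212 rings lie beyond the injury scar toward the bark edge.
212 − 17 false = 195 true rings after the injury scar.
Counting back 195 years from 2004 CE places the injury scar in 2004 − 195 = 1809 CE.

1809 CE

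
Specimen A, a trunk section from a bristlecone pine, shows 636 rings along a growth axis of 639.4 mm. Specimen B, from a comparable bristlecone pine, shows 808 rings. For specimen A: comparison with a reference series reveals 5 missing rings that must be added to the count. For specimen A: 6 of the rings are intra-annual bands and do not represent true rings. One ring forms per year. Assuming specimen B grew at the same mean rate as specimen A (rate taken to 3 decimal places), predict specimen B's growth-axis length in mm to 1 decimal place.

813.7 mm

Specimen A: true ring count = 636 − 6 + 5 = 635.
A: Extension rate ≈ 639.4 / 635 = 1.007 mm per year.
Length of B = 1.007 × 808 = 813.7 mm.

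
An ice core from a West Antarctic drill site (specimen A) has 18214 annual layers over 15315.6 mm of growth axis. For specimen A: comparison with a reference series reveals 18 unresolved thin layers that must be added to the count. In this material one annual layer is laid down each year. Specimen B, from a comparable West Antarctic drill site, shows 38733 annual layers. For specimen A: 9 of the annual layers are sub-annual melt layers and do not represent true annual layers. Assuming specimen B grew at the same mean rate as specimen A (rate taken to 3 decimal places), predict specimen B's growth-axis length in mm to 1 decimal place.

32535.7 mm

Specimen A: adjusted count: 18214 − 9 + 18 = 18223 annual layers.
A: 15315.6 mm over 18223 years gives 15315.6 / 18223 ≈ 0.840 mm/year.
Length of B = 0.840 × 38733 = 32535.7 mm.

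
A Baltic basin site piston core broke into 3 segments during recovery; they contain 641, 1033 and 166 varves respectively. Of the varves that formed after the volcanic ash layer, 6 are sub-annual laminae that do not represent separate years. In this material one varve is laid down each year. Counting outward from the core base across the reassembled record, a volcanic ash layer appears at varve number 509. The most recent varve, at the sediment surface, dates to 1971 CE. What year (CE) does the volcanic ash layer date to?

646 CE

Total varves = 641 + 1033 + 166 = 1840.
The volcanic ash layer sits at varve 509 from the core base, so 1840 − 509 = 1331 varves formed after it.
Removing the 6 false varves leaves 1331 − 6 = 1325 true varves beyond the volcanic ash layer.
Counting back 1325 years from 1971 CE places the volcanic ash layer in 1971 − 1325 = 646 CE.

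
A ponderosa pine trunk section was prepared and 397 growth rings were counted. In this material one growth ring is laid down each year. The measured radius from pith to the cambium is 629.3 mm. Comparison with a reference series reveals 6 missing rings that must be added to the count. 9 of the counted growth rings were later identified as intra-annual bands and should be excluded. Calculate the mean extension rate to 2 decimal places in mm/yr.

1.60 mm/yr

After corrections the count is 397 − 9 + 6 = 394 growth rings.
Mean rate = 629.3 mm / 394 years ≈ 1.60 mm/yr.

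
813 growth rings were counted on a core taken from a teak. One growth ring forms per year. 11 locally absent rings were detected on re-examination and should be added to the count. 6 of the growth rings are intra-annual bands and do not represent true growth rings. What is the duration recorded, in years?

Adjusted count: 813 − 6 + 11 = 818 growth rings.
One growth ring per year makes the duration 818 years.

818 yr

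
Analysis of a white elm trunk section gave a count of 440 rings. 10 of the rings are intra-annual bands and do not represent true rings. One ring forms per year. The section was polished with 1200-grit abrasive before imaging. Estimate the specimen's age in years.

430 years

Adjusted count: 440 − 10 = 430 rings.
At one ring per year, that is 430 years.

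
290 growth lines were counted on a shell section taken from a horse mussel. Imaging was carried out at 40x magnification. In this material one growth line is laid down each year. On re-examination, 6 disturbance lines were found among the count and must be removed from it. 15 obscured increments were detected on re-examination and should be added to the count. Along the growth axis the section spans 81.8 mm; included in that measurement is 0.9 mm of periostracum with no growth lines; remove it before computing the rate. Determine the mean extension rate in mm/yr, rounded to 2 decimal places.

0.27 mm/yr

Correcting the raw count gives 290 − 6 + 15 = 299 true growth lines.
Net length = 81.8 − 0.9 = 80.9 mm.
Extension rate ≈ 80.9 / 299 = 0.27 mm/yr.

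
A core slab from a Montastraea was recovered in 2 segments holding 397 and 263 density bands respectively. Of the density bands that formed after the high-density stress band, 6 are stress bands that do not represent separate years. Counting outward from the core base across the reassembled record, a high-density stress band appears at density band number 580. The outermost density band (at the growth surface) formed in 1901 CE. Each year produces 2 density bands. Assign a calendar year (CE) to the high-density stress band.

1864 CE

Total density bands = 397 + 263 = 660.
The high-density stress band sits at density band 580 from the core base, so 660 − 580 = 80 density bands formed after it.
Excluding 6 false density bands: 80 − 6 = 74.
Dividing by 2 density bands per year: 74 / 2 = 37 years.
Counting back 37 years from 1901 CE places the high-density stress band in 1901 − 37 = 1864 CE.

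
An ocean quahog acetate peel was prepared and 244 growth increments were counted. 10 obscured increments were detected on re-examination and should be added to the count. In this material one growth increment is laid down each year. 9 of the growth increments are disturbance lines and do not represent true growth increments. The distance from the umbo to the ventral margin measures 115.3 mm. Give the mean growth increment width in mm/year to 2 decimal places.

0.47 mm/year

Adjusted count: 244 − 9 + 10 = 245 growth increments.
Extension rate ≈ 115.3 / 245 = 0.47 mm/year.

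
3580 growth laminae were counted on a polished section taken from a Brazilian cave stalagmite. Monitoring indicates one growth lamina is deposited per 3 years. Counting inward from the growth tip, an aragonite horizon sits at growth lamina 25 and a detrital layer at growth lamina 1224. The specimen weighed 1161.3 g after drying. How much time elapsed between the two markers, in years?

Separation: 1224 − 25 = 1199 growth laminae.
At 3 years per growth lamina, 1199 × 3 = 3597 years.

3597 yr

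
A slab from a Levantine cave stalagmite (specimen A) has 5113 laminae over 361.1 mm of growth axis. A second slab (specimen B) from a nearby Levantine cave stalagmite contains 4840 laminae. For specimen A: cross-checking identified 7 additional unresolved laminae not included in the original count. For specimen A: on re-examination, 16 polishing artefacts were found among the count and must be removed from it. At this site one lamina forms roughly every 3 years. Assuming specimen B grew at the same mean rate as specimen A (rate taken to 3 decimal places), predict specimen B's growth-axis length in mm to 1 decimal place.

Specimen A: adjusted count: 5113 − 16 + 7 = 5104 laminae.
Specimen A: multiplying by 3 years per lamina: 5104 × 3 = 15312 years.
A: Mean rate = 361.1 mm / 15312 years ≈ 0.024 mm/year.
Specimen B: multiplying by 3 years per lamina: 4840 × 3 = 14520 years. Length of B = 0.024 × 14520 = 348.5 mm.

348.5 mm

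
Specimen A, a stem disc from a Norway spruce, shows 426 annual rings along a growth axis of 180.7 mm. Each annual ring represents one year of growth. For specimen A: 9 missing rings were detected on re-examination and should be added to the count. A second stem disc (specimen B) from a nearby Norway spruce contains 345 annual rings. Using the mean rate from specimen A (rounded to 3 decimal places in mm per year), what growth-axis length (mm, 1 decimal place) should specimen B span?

Specimen A: adjusted count: 426 + 9 = 435 annual rings.
A: 180.7 mm over 435 years gives 180.7 / 435 ≈ 0.415 mm per year.
For B, 0.415 mm/year × 345 years = 143.2 mm.

143.2 mm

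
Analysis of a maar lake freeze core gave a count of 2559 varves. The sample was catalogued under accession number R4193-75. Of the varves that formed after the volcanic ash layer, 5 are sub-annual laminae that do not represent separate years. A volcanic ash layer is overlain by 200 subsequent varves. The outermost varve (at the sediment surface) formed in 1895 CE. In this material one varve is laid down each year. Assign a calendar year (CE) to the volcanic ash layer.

200 varves post-date the volcanic ash layer.
200 − 5 false = 195 true varves after the volcanic ash layer.
Counting back 195 years from 1895 CE places the volcanic ash layer in 1895 − 195 = 1700 CE.

1700 CE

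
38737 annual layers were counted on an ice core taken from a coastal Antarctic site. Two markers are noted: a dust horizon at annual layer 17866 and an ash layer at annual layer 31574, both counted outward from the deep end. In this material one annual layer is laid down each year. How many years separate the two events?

31574 − 17866 = 13708 annual layers lie between the two events.
At one annual layer per year, 13708 years elapsed between them.

13708 yr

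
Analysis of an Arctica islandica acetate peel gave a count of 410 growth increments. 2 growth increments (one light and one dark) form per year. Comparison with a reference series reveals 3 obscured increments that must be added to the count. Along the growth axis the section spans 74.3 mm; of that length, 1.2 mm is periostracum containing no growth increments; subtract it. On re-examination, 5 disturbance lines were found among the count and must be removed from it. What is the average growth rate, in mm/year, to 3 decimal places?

0.358 mm/year

Correcting the raw count gives 410 − 5 + 3 = 408 true growth increments.
With 2 growth increments per year, 408 / 2 = 204 years.
The growth record spans 74.3 − 1.2 = 73.1 mm.
73.1 mm over 204 years gives 73.1 / 204 ≈ 0.358 mm/year.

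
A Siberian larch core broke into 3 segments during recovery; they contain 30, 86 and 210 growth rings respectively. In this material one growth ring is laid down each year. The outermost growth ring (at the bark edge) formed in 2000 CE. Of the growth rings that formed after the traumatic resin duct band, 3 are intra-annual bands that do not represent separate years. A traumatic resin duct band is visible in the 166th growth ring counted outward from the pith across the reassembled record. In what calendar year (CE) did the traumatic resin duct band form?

1843 CE

Total growth rings = 30 + 86 + 210 = 326.
Between growth ring 166 and the bark edge there are 326 − 166 = 160 growth rings.
Excluding 3 false growth rings: 160 − 3 = 157.
2000 − 157 = 1843 CE.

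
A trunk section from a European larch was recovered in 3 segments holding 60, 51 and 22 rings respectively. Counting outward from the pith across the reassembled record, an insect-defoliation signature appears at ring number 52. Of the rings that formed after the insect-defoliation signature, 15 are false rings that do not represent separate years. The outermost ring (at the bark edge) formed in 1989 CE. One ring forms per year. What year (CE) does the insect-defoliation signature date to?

1923 CE

Total rings = 60 + 51 + 22 = 133.
Between ring 52 and the bark edge there are 133 − 52 = 81 rings.
Excluding 15 false rings: 81 − 15 = 66.
The ring at the bark edge is 1989 CE, so the insect-defoliation signature dates to 1989 − 66 = 1923 CE.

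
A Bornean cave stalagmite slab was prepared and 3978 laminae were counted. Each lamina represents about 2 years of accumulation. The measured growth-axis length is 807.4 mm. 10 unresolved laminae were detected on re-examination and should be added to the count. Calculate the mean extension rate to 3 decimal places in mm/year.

0.101 mm/year

True lamina count = 3978 + 10 = 3988.
Multiplying by 2 years per lamina: 3988 × 2 = 7976 years.
807.4 mm over 7976 years gives 807.4 / 7976 ≈ 0.101 mm/year.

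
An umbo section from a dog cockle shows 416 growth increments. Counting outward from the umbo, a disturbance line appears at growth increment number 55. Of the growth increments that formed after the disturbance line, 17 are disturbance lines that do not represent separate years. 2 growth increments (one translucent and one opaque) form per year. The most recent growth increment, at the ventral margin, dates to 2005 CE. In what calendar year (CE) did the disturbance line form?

1833 CE

Between growth increment 55 and the ventral margin there are 416 − 55 = 361 growth increments.
Excluding 17 false growth increments: 361 − 17 = 344.
With 2 growth increments per year, 344 / 2 = 172 years.
Counting back 172 years from 2005 CE places the disturbance line in 2005 − 172 = 1833 CE.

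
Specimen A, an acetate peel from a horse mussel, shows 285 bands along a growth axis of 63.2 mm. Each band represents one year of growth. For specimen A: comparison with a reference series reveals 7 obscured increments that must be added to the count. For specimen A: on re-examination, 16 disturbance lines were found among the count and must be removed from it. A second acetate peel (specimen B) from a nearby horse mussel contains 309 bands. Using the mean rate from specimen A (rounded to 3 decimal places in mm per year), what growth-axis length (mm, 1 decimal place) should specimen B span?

70.8 mm

Specimen A: adjusted count: 285 − 16 + 7 = 276 bands.
A: Mean rate = 63.2 mm / 276 years ≈ 0.229 mm/yr.
Length of B = 0.229 × 309 = 70.8 mm.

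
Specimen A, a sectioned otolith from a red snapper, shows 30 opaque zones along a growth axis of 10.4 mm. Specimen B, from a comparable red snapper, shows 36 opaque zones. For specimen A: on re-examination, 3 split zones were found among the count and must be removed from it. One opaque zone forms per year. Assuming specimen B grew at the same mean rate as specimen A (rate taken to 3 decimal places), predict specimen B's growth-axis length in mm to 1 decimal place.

Specimen A: after corrections the count is 30 − 3 = 27 opaque zones.
A: 10.4 mm over 27 years gives 10.4 / 27 ≈ 0.385 mm per year.
B's length ≈ 0.385 × 36 = 13.9 mm.

13.9 mm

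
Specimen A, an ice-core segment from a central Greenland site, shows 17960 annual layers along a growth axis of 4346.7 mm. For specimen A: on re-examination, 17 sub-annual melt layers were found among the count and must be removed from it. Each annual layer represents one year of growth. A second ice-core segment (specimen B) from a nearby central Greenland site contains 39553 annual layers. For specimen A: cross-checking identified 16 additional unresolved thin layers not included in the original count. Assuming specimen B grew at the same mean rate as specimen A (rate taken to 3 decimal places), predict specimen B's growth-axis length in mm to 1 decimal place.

Specimen A: true annual layer count = 17960 − 17 + 16 = 17959.
A: 4346.7 mm over 17959 years gives 4346.7 / 17959 ≈ 0.242 mm per year.
For B, 0.242 mm/year × 39553 years = 9571.8 mm.

9571.8 mm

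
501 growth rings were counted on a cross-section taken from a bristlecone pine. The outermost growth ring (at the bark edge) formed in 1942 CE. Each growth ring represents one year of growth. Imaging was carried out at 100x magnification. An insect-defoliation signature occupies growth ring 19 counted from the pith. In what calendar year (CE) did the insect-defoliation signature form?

1460 CE

501 − 19 = 482 growth rings lie beyond the insect-defoliation signature toward the bark edge.
The growth ring at the bark edge is 1942 CE, so the insect-defoliation signature dates to 1942 − 482 = 1460 CE.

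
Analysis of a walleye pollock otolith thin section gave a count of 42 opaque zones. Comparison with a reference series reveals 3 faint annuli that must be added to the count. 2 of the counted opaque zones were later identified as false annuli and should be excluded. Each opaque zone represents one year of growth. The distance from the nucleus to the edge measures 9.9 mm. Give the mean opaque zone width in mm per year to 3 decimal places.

0.230 mm per year

After corrections the count is 42 − 2 + 3 = 43 opaque zones.
Extension rate ≈ 9.9 / 43 = 0.230 mm per year.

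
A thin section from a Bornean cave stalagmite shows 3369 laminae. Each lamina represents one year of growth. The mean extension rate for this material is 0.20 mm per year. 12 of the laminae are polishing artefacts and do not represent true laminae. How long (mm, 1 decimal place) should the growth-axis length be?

671.4 mm

After corrections the count is 3369 − 12 = 3357 laminae.
Predicted length = 0.20 mm/year × 3357 years = 671.4 mm.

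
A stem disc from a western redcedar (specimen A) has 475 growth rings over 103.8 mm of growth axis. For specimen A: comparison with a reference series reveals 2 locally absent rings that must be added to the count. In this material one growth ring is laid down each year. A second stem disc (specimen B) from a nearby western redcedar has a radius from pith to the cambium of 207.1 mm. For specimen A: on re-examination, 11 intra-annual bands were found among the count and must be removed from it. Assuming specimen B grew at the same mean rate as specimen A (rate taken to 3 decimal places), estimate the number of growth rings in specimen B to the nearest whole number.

Specimen A: after corrections the count is 475 − 11 + 2 = 466 growth rings.
A: Extension rate ≈ 103.8 / 466 = 0.223 mm/year.
For B, 207.1 / 0.223 = 928.70 years ≈ 929 growth rings.

929 growth rings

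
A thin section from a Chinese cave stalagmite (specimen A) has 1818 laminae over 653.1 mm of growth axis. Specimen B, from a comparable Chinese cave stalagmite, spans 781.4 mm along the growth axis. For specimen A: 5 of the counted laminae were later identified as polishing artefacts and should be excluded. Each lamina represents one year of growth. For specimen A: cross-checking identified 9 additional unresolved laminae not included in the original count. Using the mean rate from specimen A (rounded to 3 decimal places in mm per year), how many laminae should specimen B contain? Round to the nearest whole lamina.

Specimen A: correcting the raw count gives 1818 − 5 + 9 = 1822 true laminae.
A: 653.1 mm over 1822 years gives 653.1 / 1822 ≈ 0.358 mm/year.
Specimen B: 781.4 mm / 0.358 mm per year = 2182.68 years ≈ 2183 laminae.

2183 laminae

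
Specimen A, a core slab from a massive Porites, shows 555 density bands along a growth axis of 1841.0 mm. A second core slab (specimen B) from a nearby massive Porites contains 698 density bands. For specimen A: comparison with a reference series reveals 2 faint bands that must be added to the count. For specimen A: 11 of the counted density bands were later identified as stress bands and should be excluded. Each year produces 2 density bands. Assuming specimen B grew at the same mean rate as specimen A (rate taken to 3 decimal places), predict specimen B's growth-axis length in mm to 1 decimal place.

2353.7 mm

Specimen A: after corrections the count is 555 − 11 + 2 = 546 density bands.
Specimen A: dividing by 2 density bands per year: 546 / 2 = 273 years.
A: 1841.0 mm over 273 years gives 1841.0 / 273 ≈ 6.744 mm per year.
Specimen B: 698 density bands at 2 per year is 698 / 2 = 349 years. B's length ≈ 6.744 × 349 = 2353.7 mm.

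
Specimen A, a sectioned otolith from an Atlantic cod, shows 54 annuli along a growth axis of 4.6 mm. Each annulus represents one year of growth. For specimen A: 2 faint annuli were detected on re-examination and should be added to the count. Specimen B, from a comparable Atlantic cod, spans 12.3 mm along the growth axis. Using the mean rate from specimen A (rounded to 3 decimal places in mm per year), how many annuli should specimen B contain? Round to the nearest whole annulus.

150 annuli

Specimen A: true annulus count = 54 + 2 = 56.
A: Extension rate ≈ 4.6 / 56 = 0.082 mm per year.
B spans 12.3 / 0.082 = 150.00 years ≈ 150 annuli.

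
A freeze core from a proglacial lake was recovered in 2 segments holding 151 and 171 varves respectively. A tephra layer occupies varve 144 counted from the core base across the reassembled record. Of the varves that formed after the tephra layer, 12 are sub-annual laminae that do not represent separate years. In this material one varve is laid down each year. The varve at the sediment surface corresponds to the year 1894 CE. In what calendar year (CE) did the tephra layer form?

Total varves = 151 + 171 = 322.
Between varve 144 and the sediment surface there are 322 − 144 = 178 varves.
Excluding 12 false varves: 178 − 12 = 166.
1894 − 166 = 1728 CE.

1728 CE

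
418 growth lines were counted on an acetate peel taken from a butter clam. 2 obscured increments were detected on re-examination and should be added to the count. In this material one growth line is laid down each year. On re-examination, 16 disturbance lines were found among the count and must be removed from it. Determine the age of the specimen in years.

404 yr

Correcting the raw count gives 418 − 16 + 2 = 404 true growth lines.
At one growth line per year, that is 404 years.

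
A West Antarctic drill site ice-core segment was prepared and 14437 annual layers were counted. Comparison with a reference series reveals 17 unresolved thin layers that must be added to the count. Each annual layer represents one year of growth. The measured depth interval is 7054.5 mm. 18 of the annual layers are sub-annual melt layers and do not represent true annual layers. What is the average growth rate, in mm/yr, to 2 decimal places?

Correcting the raw count gives 14437 − 18 + 17 = 14436 true annual layers.
7054.5 mm over 14436 years gives 7054.5 / 14436 ≈ 0.49 mm/yr.

0.49 mm/yr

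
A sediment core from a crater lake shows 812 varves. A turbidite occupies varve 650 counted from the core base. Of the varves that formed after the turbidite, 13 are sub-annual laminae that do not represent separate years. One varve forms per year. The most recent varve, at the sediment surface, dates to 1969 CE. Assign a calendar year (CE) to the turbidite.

812 − 650 = 162 varves lie beyond the turbidite toward the sediment surface.
Excluding 13 false varves: 162 − 13 = 149.
Counting back 149 years from 1969 CE places the turbidite in 1969 − 149 = 1820 CE.

1820 CE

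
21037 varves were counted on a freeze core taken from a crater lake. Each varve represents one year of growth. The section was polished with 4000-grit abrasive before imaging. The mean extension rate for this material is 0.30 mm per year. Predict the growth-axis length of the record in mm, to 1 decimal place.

The record spans 21037 years at 0.30 mm per year.
21037 years at 0.30 mm/year gives 0.30 × 21037 = 6311.1 mm.

6311.1 mm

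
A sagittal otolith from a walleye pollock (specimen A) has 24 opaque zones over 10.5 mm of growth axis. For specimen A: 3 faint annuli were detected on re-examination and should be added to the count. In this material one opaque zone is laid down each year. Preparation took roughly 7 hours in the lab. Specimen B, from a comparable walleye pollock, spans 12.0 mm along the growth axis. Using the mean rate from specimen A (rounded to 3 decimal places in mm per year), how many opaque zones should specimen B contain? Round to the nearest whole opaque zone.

Specimen A: true opaque zone count = 24 + 3 = 27.
A: Mean rate = 10.5 mm / 27 years ≈ 0.389 mm per year.
For B, 12.0 / 0.389 = 30.85 years ≈ 31 opaque zones.

31 opaque zones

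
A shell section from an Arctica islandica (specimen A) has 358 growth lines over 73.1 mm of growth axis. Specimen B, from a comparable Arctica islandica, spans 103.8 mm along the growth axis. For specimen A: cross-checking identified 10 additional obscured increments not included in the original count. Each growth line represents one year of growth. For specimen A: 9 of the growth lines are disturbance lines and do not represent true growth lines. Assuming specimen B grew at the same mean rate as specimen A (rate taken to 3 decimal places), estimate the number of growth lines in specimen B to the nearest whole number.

Specimen A: adjusted count: 358 − 9 + 10 = 359 growth lines.
A: Extension rate ≈ 73.1 / 359 = 0.204 mm/year.
Specimen B: 103.8 mm / 0.204 mm per year = 508.82 years ≈ 509 growth lines.

509 growth lines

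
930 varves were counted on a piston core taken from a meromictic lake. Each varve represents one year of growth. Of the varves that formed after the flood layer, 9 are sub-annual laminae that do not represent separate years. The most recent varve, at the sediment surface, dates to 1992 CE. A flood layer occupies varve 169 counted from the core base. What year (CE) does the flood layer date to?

The flood layer sits at varve 169 from the core base, so 930 − 169 = 761 varves formed after it.
761 − 9 false = 752 true varves after the flood layer.
1992 − 752 = 1240 CE.

1240 CE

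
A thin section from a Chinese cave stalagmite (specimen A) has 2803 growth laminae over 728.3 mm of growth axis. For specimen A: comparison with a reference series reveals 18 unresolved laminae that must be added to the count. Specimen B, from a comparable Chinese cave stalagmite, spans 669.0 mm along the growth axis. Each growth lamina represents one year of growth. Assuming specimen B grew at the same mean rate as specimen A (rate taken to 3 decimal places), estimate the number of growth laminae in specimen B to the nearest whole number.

2593 growth laminae

Specimen A: adjusted count: 2803 + 18 = 2821 growth laminae.
A: 728.3 mm over 2821 years gives 728.3 / 2821 ≈ 0.258 mm/yr.
B spans 669.0 / 0.258 = 2593.02 years ≈ 2593 growth laminae.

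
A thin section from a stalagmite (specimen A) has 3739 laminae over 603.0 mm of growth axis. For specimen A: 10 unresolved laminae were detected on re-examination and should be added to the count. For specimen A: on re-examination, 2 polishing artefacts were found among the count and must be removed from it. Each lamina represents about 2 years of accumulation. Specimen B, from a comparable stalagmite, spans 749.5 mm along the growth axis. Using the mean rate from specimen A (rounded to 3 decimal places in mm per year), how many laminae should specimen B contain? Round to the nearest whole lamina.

Specimen A: true lamina count = 3739 − 2 + 10 = 3747.
Specimen A: 3747 laminae at 2 years each span 3747 × 2 = 7494 years.
A: Mean rate = 603.0 mm / 7494 years ≈ 0.080 mm/year.
Specimen B: 749.5 mm / 0.080 mm per year = 9368.75 years; at 2 years per lamina that is 9368.75 / 2 ≈ 4684 laminae.

4684 laminae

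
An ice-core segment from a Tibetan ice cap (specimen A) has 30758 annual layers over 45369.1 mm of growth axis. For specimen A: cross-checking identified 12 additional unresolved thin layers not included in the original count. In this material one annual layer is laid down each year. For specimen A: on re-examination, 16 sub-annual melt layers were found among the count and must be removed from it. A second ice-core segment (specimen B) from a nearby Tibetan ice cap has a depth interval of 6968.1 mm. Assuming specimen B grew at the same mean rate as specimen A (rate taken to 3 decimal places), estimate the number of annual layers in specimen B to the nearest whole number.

4724 annual layers

Specimen A: adjusted count: 30758 − 16 + 12 = 30754 annual layers.
A: Extension rate ≈ 45369.1 / 30754 = 1.475 mm/yr.
For B, 6968.1 / 1.475 = 4724.14 years ≈ 4724 annual layers.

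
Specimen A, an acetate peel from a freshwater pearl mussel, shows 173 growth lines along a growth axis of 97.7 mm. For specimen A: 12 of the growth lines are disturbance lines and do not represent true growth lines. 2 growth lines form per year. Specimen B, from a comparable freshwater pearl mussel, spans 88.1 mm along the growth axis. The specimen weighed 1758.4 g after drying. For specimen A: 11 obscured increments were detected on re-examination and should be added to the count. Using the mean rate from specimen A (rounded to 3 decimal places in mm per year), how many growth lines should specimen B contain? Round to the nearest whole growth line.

Specimen A: after corrections the count is 173 − 12 + 11 = 172 growth lines.
Specimen A: 172 growth lines at 2 per year is 172 / 2 = 86 years.
A: Mean rate = 97.7 mm / 86 years ≈ 1.136 mm per year.
For B, 88.1 / 1.136 = 77.55 years; at 2 growth lines per year that is 77.55 × 2 ≈ 155 growth lines.

155 growth lines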